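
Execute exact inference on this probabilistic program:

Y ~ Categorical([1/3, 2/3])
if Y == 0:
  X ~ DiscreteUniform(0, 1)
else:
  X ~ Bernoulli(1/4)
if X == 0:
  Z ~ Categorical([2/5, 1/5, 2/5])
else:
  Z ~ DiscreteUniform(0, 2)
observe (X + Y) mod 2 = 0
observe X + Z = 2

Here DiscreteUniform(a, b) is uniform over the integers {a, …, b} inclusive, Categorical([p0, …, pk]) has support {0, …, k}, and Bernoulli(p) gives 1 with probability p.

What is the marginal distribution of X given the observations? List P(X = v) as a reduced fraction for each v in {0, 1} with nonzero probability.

P(X=0) = 6/11, P(X=1) = 5/11

Enumerate traces; 2 have nonzero weight after conditioning:
  (Y=0, X=0, Z=2) weight 1/15
  (Y=1, X=1, Z=1) weight 1/18
Group by X:
  weight(X=0) = 1/15
  weight(X=1) = 1/18
Total weight = 1/15 + 1/18 = 11/90
P(X=0 | obs) = 1/15 / 11/90 = 6/11
P(X=1 | obs) = 1/18 / 11/90 = 5/11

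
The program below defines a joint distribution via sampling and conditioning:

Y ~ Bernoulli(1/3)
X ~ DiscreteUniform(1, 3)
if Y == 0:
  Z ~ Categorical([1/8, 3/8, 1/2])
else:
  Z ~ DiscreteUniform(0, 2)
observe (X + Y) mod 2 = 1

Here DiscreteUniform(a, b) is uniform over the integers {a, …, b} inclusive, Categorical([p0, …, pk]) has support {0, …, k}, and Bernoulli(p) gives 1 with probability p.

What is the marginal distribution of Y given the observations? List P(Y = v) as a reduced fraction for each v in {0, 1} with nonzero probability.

Enumerate traces; 9 have nonzero weight after conditioning:
  (Y=0, X=1, Z=0) weight 1/36
  (Y=0, X=1, Z=1) weight 1/12
  (Y=0, X=1, Z=2) weight 1/9
  (Y=0, X=3, Z=0) weight 1/36
  (Y=0, X=3, Z=1) weight 1/12
  (Y=0, X=3, Z=2) weight 1/9
  (Y=1, X=2, Z=0) weight 1/27
  (Y=1, X=2, Z=1) weight 1/27
  … 1 more
Group by Y:
  weight(Y=0) = 4/9
  weight(Y=1) = 1/9
Total weight = 4/9 + 1/9 = 5/9
P(Y=0 | obs) = 4/9 / 5/9 = 4/5
P(Y=1 | obs) = 1/9 / 5/9 = 1/5

P(Y=0) = 4/5, P(Y=1) = 1/5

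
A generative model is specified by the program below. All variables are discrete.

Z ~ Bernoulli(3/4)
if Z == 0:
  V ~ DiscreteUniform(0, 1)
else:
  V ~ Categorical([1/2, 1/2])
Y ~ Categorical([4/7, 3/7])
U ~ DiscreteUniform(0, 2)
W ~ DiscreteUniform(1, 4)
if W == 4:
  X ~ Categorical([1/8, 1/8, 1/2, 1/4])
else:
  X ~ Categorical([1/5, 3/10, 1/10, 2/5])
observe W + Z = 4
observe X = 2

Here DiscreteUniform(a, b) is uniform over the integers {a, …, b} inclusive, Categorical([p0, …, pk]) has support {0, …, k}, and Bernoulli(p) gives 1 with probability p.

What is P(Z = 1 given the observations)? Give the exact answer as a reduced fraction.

Enumerate traces; 24 have nonzero weight after conditioning:
  (Z=0, V=0, Y=0, U=0, W=4, X=2) weight 1/336
  (Z=0, V=0, Y=0, U=1, W=4, X=2) weight 1/336
  (Z=0, V=0, Y=0, U=2, W=4, X=2) weight 1/336
  (Z=0, V=0, Y=1, U=0, W=4, X=2) weight 1/448
  (Z=0, V=0, Y=1, U=1, W=4, X=2) weight 1/448
  (Z=0, V=0, Y=1, U=2, W=4, X=2) weight 1/448
  (Z=0, V=1, Y=0, U=0, W=4, X=2) weight 1/336
  (Z=0, V=1, Y=0, U=1, W=4, X=2) weight 1/336
  (Z=1, V=0, Y=0, U=0, W=3, X=2) weight 1/560
  … 15 more
Group by Z:
  weight(Z=0) = 1/32
  weight(Z=1) = 3/160
Total weight = 1/32 + 3/160 = 1/20
P(Z=0 | obs) = 1/32 / 1/20 = 5/8
P(Z=1 | obs) = 3/160 / 1/20 = 3/8

P(Z = 1 | obs) = 3/8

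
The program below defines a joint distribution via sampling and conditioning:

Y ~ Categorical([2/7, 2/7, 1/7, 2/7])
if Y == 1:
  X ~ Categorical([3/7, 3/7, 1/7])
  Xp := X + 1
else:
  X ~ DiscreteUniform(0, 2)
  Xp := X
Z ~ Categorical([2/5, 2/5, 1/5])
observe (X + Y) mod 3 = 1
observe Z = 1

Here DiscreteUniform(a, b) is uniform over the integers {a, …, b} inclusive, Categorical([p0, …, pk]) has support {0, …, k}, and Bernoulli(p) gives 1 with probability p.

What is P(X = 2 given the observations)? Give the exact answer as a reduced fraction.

Enumerate traces; 4 have nonzero weight after conditioning:
  (Y=0, X=1, Z=1) weight 4/105
  (Y=1, X=0, Z=1) weight 12/245
  (Y=2, X=2, Z=1) weight 2/105
  (Y=3, X=1, Z=1) weight 4/105
Group by X:
  weight(X=0) = 12/245
  weight(X=1) = 8/105
  weight(X=2) = 2/105
Total weight = 12/245 + 8/105 + 2/105 = 106/735
P(X=0 | obs) = 12/245 / 106/735 = 18/53
P(X=1 | obs) = 8/105 / 106/735 = 28/53
P(X=2 | obs) = 2/105 / 106/735 = 7/53

P(X = 2 | obs) = 7/53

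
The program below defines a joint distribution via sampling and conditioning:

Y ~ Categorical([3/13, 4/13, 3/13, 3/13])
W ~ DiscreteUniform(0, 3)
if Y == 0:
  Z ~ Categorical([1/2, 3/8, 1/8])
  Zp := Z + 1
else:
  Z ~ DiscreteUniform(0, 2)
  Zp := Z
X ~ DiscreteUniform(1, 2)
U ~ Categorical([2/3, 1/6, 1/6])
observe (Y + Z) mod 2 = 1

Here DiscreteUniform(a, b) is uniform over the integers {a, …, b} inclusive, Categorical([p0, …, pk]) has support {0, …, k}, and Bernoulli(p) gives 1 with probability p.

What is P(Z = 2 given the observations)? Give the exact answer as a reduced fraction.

P(Z = 2 | obs) = 56/163

Enumerate traces; 144 have nonzero weight after conditioning:
  (Y=0, W=0, Z=1, X=1, U=0) weight 3/416
  (Y=0, W=0, Z=1, X=1, U=1) weight 3/1664
  (Y=0, W=0, Z=1, X=1, U=2) weight 3/1664
  (Y=0, W=0, Z=1, X=2, U=0) weight 3/416
  (Y=0, W=0, Z=1, X=2, U=1) weight 3/1664
  (Y=0, W=0, Z=1, X=2, U=2) weight 3/1664
  (Y=0, W=1, Z=1, X=1, U=0) weight 3/416
  (Y=0, W=1, Z=1, X=1, U=1) weight 3/1664
  (Y=1, W=0, Z=0, X=1, U=0) weight 1/117
  (Y=1, W=0, Z=2, X=1, U=0) weight 1/117
  … 134 more
Group by Z:
  weight(Z=0) = 7/39
  weight(Z=1) = 17/104
  weight(Z=2) = 7/39
Total weight = 7/39 + 17/104 + 7/39 = 163/312
P(Z=0 | obs) = 7/39 / 163/312 = 56/163
P(Z=1 | obs) = 17/104 / 163/312 = 51/163
P(Z=2 | obs) = 7/39 / 163/312 = 56/163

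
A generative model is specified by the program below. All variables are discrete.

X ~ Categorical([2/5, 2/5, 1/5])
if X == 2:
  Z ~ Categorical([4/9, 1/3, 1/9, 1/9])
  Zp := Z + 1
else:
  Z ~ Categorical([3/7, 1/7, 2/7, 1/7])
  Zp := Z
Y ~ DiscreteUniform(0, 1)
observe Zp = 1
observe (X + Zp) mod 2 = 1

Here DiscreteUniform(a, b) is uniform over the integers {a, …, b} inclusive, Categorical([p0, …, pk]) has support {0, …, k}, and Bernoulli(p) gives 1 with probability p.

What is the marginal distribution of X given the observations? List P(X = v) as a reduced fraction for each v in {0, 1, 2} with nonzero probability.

Enumerate traces; 4 have nonzero weight after conditioning:
  (X=0, Z=1, Y=0) weight 1/35
  (X=0, Z=1, Y=1) weight 1/35
  (X=2, Z=0, Y=0) weight 2/45
  (X=2, Z=0, Y=1) weight 2/45
Group by X:
  weight(X=0) = 2/35
  weight(X=2) = 4/45
Total weight = 2/35 + 4/45 = 46/315
P(X=0 | obs) = 2/35 / 46/315 = 9/23
P(X=2 | obs) = 4/45 / 46/315 = 14/23

P(X=0) = 9/23, P(X=2) = 14/23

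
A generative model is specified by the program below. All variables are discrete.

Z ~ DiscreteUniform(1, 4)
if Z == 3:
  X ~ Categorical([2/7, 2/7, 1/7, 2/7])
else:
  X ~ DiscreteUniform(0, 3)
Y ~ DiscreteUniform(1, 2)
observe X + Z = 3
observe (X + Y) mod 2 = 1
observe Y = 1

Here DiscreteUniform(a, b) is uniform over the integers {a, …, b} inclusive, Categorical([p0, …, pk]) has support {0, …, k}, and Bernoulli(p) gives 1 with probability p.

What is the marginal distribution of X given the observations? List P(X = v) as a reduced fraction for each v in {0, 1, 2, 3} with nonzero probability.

P(X=0) = 8/15, P(X=2) = 7/15

Enumerate traces; 2 have nonzero weight after conditioning:
  (Z=1, X=2, Y=1) weight 1/32
  (Z=3, X=0, Y=1) weight 1/28
Group by X:
  weight(X=0) = 1/28
  weight(X=2) = 1/32
Total weight = 1/28 + 1/32 = 15/224
P(X=0 | obs) = 1/28 / 15/224 = 8/15
P(X=2 | obs) = 1/32 / 15/224 = 7/15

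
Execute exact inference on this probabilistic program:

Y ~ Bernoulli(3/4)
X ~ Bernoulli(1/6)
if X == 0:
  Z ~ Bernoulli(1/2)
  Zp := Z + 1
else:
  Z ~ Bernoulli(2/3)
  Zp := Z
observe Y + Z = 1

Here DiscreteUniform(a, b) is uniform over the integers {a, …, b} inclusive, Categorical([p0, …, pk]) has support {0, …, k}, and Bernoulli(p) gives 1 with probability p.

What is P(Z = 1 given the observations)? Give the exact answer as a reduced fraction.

Enumerate traces; 4 have nonzero weight after conditioning:
  (Y=0, X=0, Z=1) weight 5/48
  (Y=0, X=1, Z=1) weight 1/36
  (Y=1, X=0, Z=0) weight 5/16
  (Y=1, X=1, Z=0) weight 1/24
Group by Z:
  weight(Z=0) = 17/48
  weight(Z=1) = 19/144
Total weight = 17/48 + 19/144 = 35/72
P(Z=0 | obs) = 17/48 / 35/72 = 51/70
P(Z=1 | obs) = 19/144 / 35/72 = 19/70

P(Z = 1 | obs) = 19/70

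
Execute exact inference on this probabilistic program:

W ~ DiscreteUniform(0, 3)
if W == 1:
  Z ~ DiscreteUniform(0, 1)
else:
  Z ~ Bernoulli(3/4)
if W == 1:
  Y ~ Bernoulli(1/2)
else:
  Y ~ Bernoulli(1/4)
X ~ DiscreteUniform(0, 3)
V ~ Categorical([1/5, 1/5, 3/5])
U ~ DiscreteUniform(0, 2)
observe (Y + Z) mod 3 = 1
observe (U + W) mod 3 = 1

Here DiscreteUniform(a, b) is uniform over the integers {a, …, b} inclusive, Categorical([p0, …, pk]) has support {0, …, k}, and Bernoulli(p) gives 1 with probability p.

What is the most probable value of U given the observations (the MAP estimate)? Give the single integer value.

argmax_v P(U = v | obs) = 1

Enumerate traces; 96 have nonzero weight after conditioning:
  (W=0, Z=0, Y=1, X=0, V=0, U=1) weight 1/3840
  (W=0, Z=0, Y=1, X=0, V=1, U=1) weight 1/3840
  (W=0, Z=0, Y=1, X=0, V=2, U=1) weight 1/1280
  (W=0, Z=0, Y=1, X=1, V=0, U=1) weight 1/3840
  (W=0, Z=0, Y=1, X=1, V=1, U=1) weight 1/3840
  (W=0, Z=0, Y=1, X=1, V=2, U=1) weight 1/1280
  (W=0, Z=0, Y=1, X=2, V=0, U=1) weight 1/3840
  (W=0, Z=0, Y=1, X=2, V=1, U=1) weight 1/3840
  (W=1, Z=0, Y=1, X=0, V=0, U=0) weight 1/960
  (W=2, Z=0, Y=1, X=0, V=0, U=2) weight 1/3840
  … 86 more
Group by U:
  weight(U=0) = 1/24
  weight(U=1) = 5/48
  weight(U=2) = 5/96
Total weight = 1/24 + 5/48 + 5/96 = 19/96
P(U=0 | obs) = 1/24 / 19/96 = 4/19
P(U=1 | obs) = 5/48 / 19/96 = 10/19
P(U=2 | obs) = 5/96 / 19/96 = 5/19
argmax = 1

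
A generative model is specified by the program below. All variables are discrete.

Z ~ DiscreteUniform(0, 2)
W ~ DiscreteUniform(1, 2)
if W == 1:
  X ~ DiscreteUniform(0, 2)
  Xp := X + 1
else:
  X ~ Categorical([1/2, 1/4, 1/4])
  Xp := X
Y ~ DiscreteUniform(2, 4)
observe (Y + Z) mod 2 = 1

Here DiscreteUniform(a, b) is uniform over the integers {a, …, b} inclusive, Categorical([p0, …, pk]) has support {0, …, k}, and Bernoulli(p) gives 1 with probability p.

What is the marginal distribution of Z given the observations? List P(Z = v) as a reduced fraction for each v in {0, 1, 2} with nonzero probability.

Enumerate traces; 24 have nonzero weight after conditioning:
  (Z=0, W=1, X=0, Y=3) weight 1/54
  (Z=0, W=1, X=1, Y=3) weight 1/54
  (Z=0, W=1, X=2, Y=3) weight 1/54
  (Z=0, W=2, X=0, Y=3) weight 1/36
  (Z=0, W=2, X=1, Y=3) weight 1/72
  (Z=0, W=2, X=2, Y=3) weight 1/72
  (Z=1, W=1, X=0, Y=2) weight 1/54
  (Z=1, W=1, X=0, Y=4) weight 1/54
  (Z=2, W=1, X=0, Y=3) weight 1/54
  … 15 more
Group by Z:
  weight(Z=0) = 1/9
  weight(Z=1) = 2/9
  weight(Z=2) = 1/9
Total weight = 1/9 + 2/9 + 1/9 = 4/9
P(Z=0 | obs) = 1/9 / 4/9 = 1/4
P(Z=1 | obs) = 2/9 / 4/9 = 1/2
P(Z=2 | obs) = 1/9 / 4/9 = 1/4

P(Z=0) = 1/4, P(Z=1) = 1/2, P(Z=2) = 1/4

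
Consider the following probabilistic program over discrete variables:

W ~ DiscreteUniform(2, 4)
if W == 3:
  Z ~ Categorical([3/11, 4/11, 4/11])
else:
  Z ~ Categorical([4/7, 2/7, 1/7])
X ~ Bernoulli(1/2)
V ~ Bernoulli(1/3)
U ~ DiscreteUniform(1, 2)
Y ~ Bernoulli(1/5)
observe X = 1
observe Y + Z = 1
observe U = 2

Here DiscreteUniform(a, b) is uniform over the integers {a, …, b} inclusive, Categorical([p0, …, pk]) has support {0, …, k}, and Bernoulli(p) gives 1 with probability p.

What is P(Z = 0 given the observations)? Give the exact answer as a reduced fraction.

P(Z = 0 | obs) = 109/397

Enumerate traces; 12 have nonzero weight after conditioning:
  (W=2, Z=0, X=1, V=0, U=2, Y=1) weight 2/315
  (W=2, Z=0, X=1, V=1, U=2, Y=1) weight 1/315
  (W=2, Z=1, X=1, V=0, U=2, Y=0) weight 4/315
  (W=2, Z=1, X=1, V=1, U=2, Y=0) weight 2/315
  (W=3, Z=0, X=1, V=0, U=2, Y=1) weight 1/330
  (W=3, Z=0, X=1, V=1, U=2, Y=1) weight 1/660
  (W=3, Z=1, X=1, V=0, U=2, Y=0) weight 8/495
  (W=3, Z=1, X=1, V=1, U=2, Y=0) weight 4/495
  … 4 more
Group by Z:
  weight(Z=0) = 109/4620
  weight(Z=1) = 24/385
Total weight = 109/4620 + 24/385 = 397/4620
P(Z=0 | obs) = 109/4620 / 397/4620 = 109/397
P(Z=1 | obs) = 24/385 / 397/4620 = 288/397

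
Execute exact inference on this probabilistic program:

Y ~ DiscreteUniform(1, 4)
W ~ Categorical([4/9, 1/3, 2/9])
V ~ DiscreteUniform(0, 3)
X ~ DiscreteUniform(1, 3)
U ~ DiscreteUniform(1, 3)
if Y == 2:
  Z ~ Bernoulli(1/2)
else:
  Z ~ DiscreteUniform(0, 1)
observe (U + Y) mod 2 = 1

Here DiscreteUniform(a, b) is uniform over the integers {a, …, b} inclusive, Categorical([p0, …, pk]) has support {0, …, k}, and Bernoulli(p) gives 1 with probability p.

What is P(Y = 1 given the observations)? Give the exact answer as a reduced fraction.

Enumerate traces; 432 have nonzero weight after conditioning:
  (Y=1, W=0, V=0, X=1, U=2, Z=0) weight 1/648
  (Y=1, W=0, V=0, X=1, U=2, Z=1) weight 1/648
  (Y=1, W=0, V=0, X=2, U=2, Z=0) weight 1/648
  (Y=1, W=0, V=0, X=2, U=2, Z=1) weight 1/648
  (Y=1, W=0, V=0, X=3, U=2, Z=0) weight 1/648
  (Y=1, W=0, V=0, X=3, U=2, Z=1) weight 1/648
  (Y=1, W=0, V=1, X=1, U=2, Z=0) weight 1/648
  (Y=1, W=0, V=1, X=1, U=2, Z=1) weight 1/648
  (Y=2, W=0, V=0, X=1, U=1, Z=0) weight 1/648
  (Y=3, W=0, V=0, X=1, U=2, Z=0) weight 1/648
  … 422 more
Group by Y:
  weight(Y=1) = 1/12
  weight(Y=2) = 1/6
  weight(Y=3) = 1/12
  weight(Y=4) = 1/6
Total weight = 1/12 + 1/6 + 1/12 + 1/6 = 1/2
P(Y=1 | obs) = 1/12 / 1/2 = 1/6
P(Y=2 | obs) = 1/6 / 1/2 = 1/3
P(Y=3 | obs) = 1/12 / 1/2 = 1/6
P(Y=4 | obs) = 1/6 / 1/2 = 1/3

P(Y = 1 | obs) = 1/6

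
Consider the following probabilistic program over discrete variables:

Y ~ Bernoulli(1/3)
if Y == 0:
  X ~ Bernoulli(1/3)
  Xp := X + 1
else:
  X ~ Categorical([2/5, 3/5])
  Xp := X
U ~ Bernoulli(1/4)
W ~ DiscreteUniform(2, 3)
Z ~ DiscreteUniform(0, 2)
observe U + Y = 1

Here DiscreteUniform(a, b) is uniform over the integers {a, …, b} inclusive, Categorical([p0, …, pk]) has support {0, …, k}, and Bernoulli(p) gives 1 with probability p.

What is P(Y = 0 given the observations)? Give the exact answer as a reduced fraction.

Enumerate traces; 24 have nonzero weight after conditioning:
  (Y=0, X=0, U=1, W=2, Z=0) weight 1/54
  (Y=0, X=0, U=1, W=2, Z=1) weight 1/54
  (Y=0, X=0, U=1, W=2, Z=2) weight 1/54
  (Y=0, X=0, U=1, W=3, Z=0) weight 1/54
  (Y=0, X=0, U=1, W=3, Z=1) weight 1/54
  (Y=0, X=0, U=1, W=3, Z=2) weight 1/54
  (Y=0, X=1, U=1, W=2, Z=0) weight 1/108
  (Y=0, X=1, U=1, W=2, Z=1) weight 1/108
  (Y=1, X=0, U=0, W=2, Z=0) weight 1/60
  … 15 more
Group by Y:
  weight(Y=0) = 1/6
  weight(Y=1) = 1/4
Total weight = 1/6 + 1/4 = 5/12
P(Y=0 | obs) = 1/6 / 5/12 = 2/5
P(Y=1 | obs) = 1/4 / 5/12 = 3/5

P(Y = 0 | obs) = 2/5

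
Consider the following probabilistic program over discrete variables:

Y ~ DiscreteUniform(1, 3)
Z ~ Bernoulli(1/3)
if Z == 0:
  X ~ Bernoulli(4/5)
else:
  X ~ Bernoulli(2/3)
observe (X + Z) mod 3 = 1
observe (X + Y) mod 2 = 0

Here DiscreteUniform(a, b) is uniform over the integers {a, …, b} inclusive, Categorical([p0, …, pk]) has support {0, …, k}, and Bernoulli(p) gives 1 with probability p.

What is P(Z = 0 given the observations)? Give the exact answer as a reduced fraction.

Enumerate traces; 3 have nonzero weight after conditioning:
  (Y=1, Z=0, X=1) weight 8/45
  (Y=2, Z=1, X=0) weight 1/27
  (Y=3, Z=0, X=1) weight 8/45
Group by Z:
  weight(Z=0) = 16/45
  weight(Z=1) = 1/27
Total weight = 16/45 + 1/27 = 53/135
P(Z=0 | obs) = 16/45 / 53/135 = 48/53
P(Z=1 | obs) = 1/27 / 53/135 = 5/53

P(Z = 0 | obs) = 48/53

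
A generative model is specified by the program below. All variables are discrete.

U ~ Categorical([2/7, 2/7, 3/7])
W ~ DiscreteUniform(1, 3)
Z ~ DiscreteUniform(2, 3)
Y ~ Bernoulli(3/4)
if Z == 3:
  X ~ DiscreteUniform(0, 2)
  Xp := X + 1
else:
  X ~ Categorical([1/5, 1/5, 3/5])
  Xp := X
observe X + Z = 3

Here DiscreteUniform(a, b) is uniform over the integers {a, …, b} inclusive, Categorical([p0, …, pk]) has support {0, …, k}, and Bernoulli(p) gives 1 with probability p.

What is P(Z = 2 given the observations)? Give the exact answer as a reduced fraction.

P(Z = 2 | obs) = 3/8

Enumerate traces; 36 have nonzero weight after conditioning:
  (U=0, W=1, Z=2, Y=0, X=1) weight 1/420
  (U=0, W=1, Z=2, Y=1, X=1) weight 1/140
  (U=0, W=1, Z=3, Y=0, X=0) weight 1/252
  (U=0, W=1, Z=3, Y=1, X=0) weight 1/84
  (U=0, W=2, Z=2, Y=0, X=1) weight 1/420
  (U=0, W=2, Z=2, Y=1, X=1) weight 1/140
  (U=0, W=2, Z=3, Y=0, X=0) weight 1/252
  (U=0, W=2, Z=3, Y=1, X=0) weight 1/84
  … 28 more
Group by Z:
  weight(Z=2) = 1/10
  weight(Z=3) = 1/6
Total weight = 1/10 + 1/6 = 4/15
P(Z=2 | obs) = 1/10 / 4/15 = 3/8
P(Z=3 | obs) = 1/6 / 4/15 = 5/8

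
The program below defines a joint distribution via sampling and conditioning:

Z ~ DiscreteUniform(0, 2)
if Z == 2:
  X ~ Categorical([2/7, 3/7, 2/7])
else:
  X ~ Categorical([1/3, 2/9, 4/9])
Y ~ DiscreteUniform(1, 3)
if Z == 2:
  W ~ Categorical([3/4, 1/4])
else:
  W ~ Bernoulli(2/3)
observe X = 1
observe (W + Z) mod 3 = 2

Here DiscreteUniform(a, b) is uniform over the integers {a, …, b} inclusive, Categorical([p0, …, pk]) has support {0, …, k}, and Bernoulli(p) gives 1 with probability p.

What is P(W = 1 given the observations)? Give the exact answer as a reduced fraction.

Enumerate traces; 6 have nonzero weight after conditioning:
  (Z=1, X=1, Y=1, W=1) weight 4/243
  (Z=1, X=1, Y=2, W=1) weight 4/243
  (Z=1, X=1, Y=3, W=1) weight 4/243
  (Z=2, X=1, Y=1, W=0) weight 1/28
  (Z=2, X=1, Y=2, W=0) weight 1/28
  (Z=2, X=1, Y=3, W=0) weight 1/28
Group by W:
  weight(W=0) = 3/28
  weight(W=1) = 4/81
Total weight = 3/28 + 4/81 = 355/2268
P(W=0 | obs) = 3/28 / 355/2268 = 243/355
P(W=1 | obs) = 4/81 / 355/2268 = 112/355

P(W = 1 | obs) = 112/355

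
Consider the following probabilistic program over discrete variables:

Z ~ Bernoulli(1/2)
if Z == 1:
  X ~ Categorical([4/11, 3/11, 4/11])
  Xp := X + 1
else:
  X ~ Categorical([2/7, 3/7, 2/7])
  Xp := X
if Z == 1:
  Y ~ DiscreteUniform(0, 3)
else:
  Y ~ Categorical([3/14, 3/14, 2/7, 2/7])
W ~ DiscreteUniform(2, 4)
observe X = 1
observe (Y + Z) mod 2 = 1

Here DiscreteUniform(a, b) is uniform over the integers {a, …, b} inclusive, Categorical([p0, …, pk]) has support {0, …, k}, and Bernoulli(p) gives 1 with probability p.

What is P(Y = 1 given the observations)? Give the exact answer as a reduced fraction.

P(Y = 1 | obs) = 11/42

Enumerate traces; 12 have nonzero weight after conditioning:
  (Z=0, X=1, Y=1, W=2) weight 3/196
  (Z=0, X=1, Y=1, W=3) weight 3/196
  (Z=0, X=1, Y=1, W=4) weight 3/196
  (Z=0, X=1, Y=3, W=2) weight 1/49
  (Z=0, X=1, Y=3, W=3) weight 1/49
  (Z=0, X=1, Y=3, W=4) weight 1/49
  (Z=1, X=1, Y=0, W=2) weight 1/88
  (Z=1, X=1, Y=0, W=3) weight 1/88
  (Z=1, X=1, Y=2, W=2) weight 1/88
  … 3 more
Group by Y:
  weight(Y=0) = 3/88
  weight(Y=1) = 9/196
  weight(Y=2) = 3/88
  weight(Y=3) = 3/49
Total weight = 3/88 + 9/196 + 3/88 + 3/49 = 27/154
P(Y=0 | obs) = 3/88 / 27/154 = 7/36
P(Y=1 | obs) = 9/196 / 27/154 = 11/42
P(Y=2 | obs) = 3/88 / 27/154 = 7/36
P(Y=3 | obs) = 3/49 / 27/154 = 22/63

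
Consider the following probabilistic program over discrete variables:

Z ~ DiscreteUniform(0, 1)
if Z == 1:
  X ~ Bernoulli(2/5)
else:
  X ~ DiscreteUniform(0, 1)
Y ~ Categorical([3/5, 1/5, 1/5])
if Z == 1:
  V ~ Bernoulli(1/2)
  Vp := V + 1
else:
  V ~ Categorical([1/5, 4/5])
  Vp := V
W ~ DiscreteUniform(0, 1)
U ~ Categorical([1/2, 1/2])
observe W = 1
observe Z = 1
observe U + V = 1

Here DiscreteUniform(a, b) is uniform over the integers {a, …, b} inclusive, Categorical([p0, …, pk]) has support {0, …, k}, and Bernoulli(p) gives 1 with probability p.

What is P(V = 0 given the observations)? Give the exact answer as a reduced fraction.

Enumerate traces; 12 have nonzero weight after conditioning:
  (Z=1, X=0, Y=0, V=0, W=1, U=1) weight 9/400
  (Z=1, X=0, Y=0, V=1, W=1, U=0) weight 9/400
  (Z=1, X=0, Y=1, V=0, W=1, U=1) weight 3/400
  (Z=1, X=0, Y=1, V=1, W=1, U=0) weight 3/400
  (Z=1, X=0, Y=2, V=0, W=1, U=1) weight 3/400
  (Z=1, X=0, Y=2, V=1, W=1, U=0) weight 3/400
  (Z=1, X=1, Y=0, V=0, W=1, U=1) weight 3/200
  (Z=1, X=1, Y=0, V=1, W=1, U=0) weight 3/200
  … 4 more
Group by V:
  weight(V=0) = 1/16
  weight(V=1) = 1/16
Total weight = 1/16 + 1/16 = 1/8
P(V=0 | obs) = 1/16 / 1/8 = 1/2
P(V=1 | obs) = 1/16 / 1/8 = 1/2

P(V = 0 | obs) = 1/2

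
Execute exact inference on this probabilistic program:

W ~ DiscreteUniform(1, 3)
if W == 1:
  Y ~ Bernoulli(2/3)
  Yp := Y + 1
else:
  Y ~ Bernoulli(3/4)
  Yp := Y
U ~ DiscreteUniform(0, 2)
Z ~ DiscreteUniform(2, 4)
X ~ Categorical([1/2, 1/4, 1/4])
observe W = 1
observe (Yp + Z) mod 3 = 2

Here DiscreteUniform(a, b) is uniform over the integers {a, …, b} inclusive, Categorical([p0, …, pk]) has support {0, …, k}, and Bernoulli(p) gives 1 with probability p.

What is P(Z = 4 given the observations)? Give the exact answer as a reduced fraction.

P(Z = 4 | obs) = 1/3

Enumerate traces; 18 have nonzero weight after conditioning:
  (W=1, Y=0, U=0, Z=4, X=0) weight 1/162
  (W=1, Y=0, U=0, Z=4, X=1) weight 1/324
  (W=1, Y=0, U=0, Z=4, X=2) weight 1/324
  (W=1, Y=0, U=1, Z=4, X=0) weight 1/162
  (W=1, Y=0, U=1, Z=4, X=1) weight 1/324
  (W=1, Y=0, U=1, Z=4, X=2) weight 1/324
  (W=1, Y=0, U=2, Z=4, X=0) weight 1/162
  (W=1, Y=0, U=2, Z=4, X=1) weight 1/324
  (W=1, Y=1, U=0, Z=3, X=0) weight 1/81
  … 9 more
Group by Z:
  weight(Z=3) = 2/27
  weight(Z=4) = 1/27
Total weight = 2/27 + 1/27 = 1/9
P(Z=3 | obs) = 2/27 / 1/9 = 2/3
P(Z=4 | obs) = 1/27 / 1/9 = 1/3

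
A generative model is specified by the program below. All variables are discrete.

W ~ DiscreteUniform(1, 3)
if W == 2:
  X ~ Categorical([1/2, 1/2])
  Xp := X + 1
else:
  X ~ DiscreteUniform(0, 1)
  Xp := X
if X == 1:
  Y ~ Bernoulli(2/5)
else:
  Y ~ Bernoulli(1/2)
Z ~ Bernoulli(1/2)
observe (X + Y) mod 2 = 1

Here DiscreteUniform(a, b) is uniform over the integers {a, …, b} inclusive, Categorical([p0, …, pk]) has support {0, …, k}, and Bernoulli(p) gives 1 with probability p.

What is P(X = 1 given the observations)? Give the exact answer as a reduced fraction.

P(X = 1 | obs) = 6/11

Enumerate traces; 12 have nonzero weight after conditioning:
  (W=1, X=0, Y=1, Z=0) weight 1/24
  (W=1, X=0, Y=1, Z=1) weight 1/24
  (W=1, X=1, Y=0, Z=0) weight 1/20
  (W=1, X=1, Y=0, Z=1) weight 1/20
  (W=2, X=0, Y=1, Z=0) weight 1/24
  (W=2, X=0, Y=1, Z=1) weight 1/24
  (W=2, X=1, Y=0, Z=0) weight 1/20
  (W=2, X=1, Y=0, Z=1) weight 1/20
  … 4 more
Group by X:
  weight(X=0) = 1/4
  weight(X=1) = 3/10
Total weight = 1/4 + 3/10 = 11/20
P(X=0 | obs) = 1/4 / 11/20 = 5/11
P(X=1 | obs) = 3/10 / 11/20 = 6/11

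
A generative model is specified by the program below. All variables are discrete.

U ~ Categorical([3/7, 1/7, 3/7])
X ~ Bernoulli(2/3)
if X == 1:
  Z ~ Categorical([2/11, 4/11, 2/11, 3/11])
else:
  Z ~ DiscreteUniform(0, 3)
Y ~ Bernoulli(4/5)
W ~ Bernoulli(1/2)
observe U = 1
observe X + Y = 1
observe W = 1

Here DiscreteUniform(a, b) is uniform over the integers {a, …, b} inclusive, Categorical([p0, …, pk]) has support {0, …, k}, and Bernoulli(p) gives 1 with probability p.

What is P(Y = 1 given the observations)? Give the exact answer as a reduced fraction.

P(Y = 1 | obs) = 2/3

Enumerate traces; 8 have nonzero weight after conditioning:
  (U=1, X=0, Z=0, Y=1, W=1) weight 1/210
  (U=1, X=0, Z=1, Y=1, W=1) weight 1/210
  (U=1, X=0, Z=2, Y=1, W=1) weight 1/210
  (U=1, X=0, Z=3, Y=1, W=1) weight 1/210
  (U=1, X=1, Z=0, Y=0, W=1) weight 2/1155
  (U=1, X=1, Z=1, Y=0, W=1) weight 4/1155
  (U=1, X=1, Z=2, Y=0, W=1) weight 2/1155
  (U=1, X=1, Z=3, Y=0, W=1) weight 1/385
Group by Y:
  weight(Y=0) = 1/105
  weight(Y=1) = 2/105
Total weight = 1/105 + 2/105 = 1/35
P(Y=0 | obs) = 1/105 / 1/35 = 1/3
P(Y=1 | obs) = 2/105 / 1/35 = 2/3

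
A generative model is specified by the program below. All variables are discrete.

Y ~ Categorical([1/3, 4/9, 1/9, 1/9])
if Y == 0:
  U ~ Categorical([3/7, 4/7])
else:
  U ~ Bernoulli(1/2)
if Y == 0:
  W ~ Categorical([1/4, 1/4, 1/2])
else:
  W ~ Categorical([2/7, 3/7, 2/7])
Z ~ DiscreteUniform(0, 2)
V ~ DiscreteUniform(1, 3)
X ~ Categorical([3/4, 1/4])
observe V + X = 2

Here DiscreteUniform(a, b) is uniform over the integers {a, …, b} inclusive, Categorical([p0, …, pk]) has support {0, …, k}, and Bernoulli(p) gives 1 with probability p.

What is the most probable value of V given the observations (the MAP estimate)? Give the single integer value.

argmax_v P(V = v | obs) = 2

Enumerate traces; 144 have nonzero weight after conditioning:
  (Y=0, U=0, W=0, Z=0, V=1, X=1) weight 1/1008
  (Y=0, U=0, W=0, Z=0, V=2, X=0) weight 1/336
  (Y=0, U=0, W=0, Z=1, V=1, X=1) weight 1/1008
  (Y=0, U=0, W=0, Z=1, V=2, X=0) weight 1/336
  (Y=0, U=0, W=0, Z=2, V=1, X=1) weight 1/1008
  (Y=0, U=0, W=0, Z=2, V=2, X=0) weight 1/336
  (Y=0, U=0, W=1, Z=0, V=1, X=1) weight 1/1008
  (Y=0, U=0, W=1, Z=0, V=2, X=0) weight 1/336
  … 136 more
Group by V:
  weight(V=1) = 1/12
  weight(V=2) = 1/4
Total weight = 1/12 + 1/4 = 1/3
P(V=1 | obs) = 1/12 / 1/3 = 1/4
P(V=2 | obs) = 1/4 / 1/3 = 3/4
argmax = 2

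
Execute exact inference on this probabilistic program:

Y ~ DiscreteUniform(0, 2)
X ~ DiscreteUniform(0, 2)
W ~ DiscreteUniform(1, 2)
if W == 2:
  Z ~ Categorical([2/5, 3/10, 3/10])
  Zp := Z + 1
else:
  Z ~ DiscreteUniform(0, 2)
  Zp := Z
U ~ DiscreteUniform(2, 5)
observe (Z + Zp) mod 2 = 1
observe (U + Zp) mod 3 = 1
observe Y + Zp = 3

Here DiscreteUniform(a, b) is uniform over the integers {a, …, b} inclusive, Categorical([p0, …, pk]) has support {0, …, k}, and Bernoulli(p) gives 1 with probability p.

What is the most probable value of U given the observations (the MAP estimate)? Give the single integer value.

argmax_v P(U = v | obs) = 3

Enumerate traces; 12 have nonzero weight after conditioning:
  (Y=0, X=0, W=2, Z=2, U=4) weight 1/240
  (Y=0, X=1, W=2, Z=2, U=4) weight 1/240
  (Y=0, X=2, W=2, Z=2, U=4) weight 1/240
  (Y=1, X=0, W=2, Z=1, U=2) weight 1/240
  (Y=1, X=0, W=2, Z=1, U=5) weight 1/240
  (Y=1, X=1, W=2, Z=1, U=2) weight 1/240
  (Y=1, X=1, W=2, Z=1, U=5) weight 1/240
  (Y=1, X=2, W=2, Z=1, U=2) weight 1/240
  (Y=2, X=0, W=2, Z=0, U=3) weight 1/180
  … 3 more
Group by U:
  weight(U=2) = 1/80
  weight(U=3) = 1/60
  weight(U=4) = 1/80
  weight(U=5) = 1/80
Total weight = 1/80 + 1/60 + 1/80 + 1/80 = 13/240
P(U=2 | obs) = 1/80 / 13/240 = 3/13
P(U=3 | obs) = 1/60 / 13/240 = 4/13
P(U=4 | obs) = 1/80 / 13/240 = 3/13
P(U=5 | obs) = 1/80 / 13/240 = 3/13
argmax = 3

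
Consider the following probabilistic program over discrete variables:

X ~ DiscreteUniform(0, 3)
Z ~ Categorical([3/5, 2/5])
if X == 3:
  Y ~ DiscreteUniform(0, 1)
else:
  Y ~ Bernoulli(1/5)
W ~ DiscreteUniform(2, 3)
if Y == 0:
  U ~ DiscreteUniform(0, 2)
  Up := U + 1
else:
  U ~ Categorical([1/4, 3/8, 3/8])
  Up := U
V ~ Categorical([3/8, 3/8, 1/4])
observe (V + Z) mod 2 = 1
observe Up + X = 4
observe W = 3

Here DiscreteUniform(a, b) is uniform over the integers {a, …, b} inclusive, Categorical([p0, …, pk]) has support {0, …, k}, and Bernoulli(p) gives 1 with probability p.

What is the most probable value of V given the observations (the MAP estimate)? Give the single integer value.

Enumerate traces; 15 have nonzero weight after conditioning:
  (X=1, Z=0, Y=0, W=3, U=2, V=1) weight 3/400
  (X=1, Z=1, Y=0, W=3, U=2, V=0) weight 1/200
  (X=1, Z=1, Y=0, W=3, U=2, V=2) weight 1/300
  (X=2, Z=0, Y=0, W=3, U=1, V=1) weight 3/400
  (X=2, Z=0, Y=1, W=3, U=2, V=1) weight 27/12800
  (X=2, Z=1, Y=0, W=3, U=1, V=0) weight 1/200
  (X=2, Z=1, Y=0, W=3, U=1, V=2) weight 1/300
  (X=2, Z=1, Y=1, W=3, U=2, V=0) weight 9/6400
  … 7 more
Group by V:
  weight(V=0) = 231/12800
  weight(V=1) = 693/25600
  weight(V=2) = 77/6400
Total weight = 231/12800 + 693/25600 + 77/6400 = 1463/25600
P(V=0 | obs) = 231/12800 / 1463/25600 = 6/19
P(V=1 | obs) = 693/25600 / 1463/25600 = 9/19
P(V=2 | obs) = 77/6400 / 1463/25600 = 4/19
argmax = 1

argmax_v P(V = v | obs) = 1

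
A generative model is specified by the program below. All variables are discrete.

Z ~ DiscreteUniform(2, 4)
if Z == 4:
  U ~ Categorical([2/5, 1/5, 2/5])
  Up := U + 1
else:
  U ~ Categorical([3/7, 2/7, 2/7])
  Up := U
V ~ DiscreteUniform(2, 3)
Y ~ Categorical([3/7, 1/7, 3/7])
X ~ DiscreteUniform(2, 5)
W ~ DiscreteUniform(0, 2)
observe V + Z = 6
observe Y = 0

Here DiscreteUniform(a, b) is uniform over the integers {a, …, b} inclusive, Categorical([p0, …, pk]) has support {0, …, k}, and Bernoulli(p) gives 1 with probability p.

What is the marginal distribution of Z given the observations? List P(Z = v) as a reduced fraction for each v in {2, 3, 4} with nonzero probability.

P(Z=3) = 1/2, P(Z=4) = 1/2

Enumerate traces; 72 have nonzero weight after conditioning:
  (Z=3, U=0, V=3, Y=0, X=2, W=0) weight 1/392
  (Z=3, U=0, V=3, Y=0, X=2, W=1) weight 1/392
  (Z=3, U=0, V=3, Y=0, X=2, W=2) weight 1/392
  (Z=3, U=0, V=3, Y=0, X=3, W=0) weight 1/392
  (Z=3, U=0, V=3, Y=0, X=3, W=1) weight 1/392
  (Z=3, U=0, V=3, Y=0, X=3, W=2) weight 1/392
  (Z=3, U=0, V=3, Y=0, X=4, W=0) weight 1/392
  (Z=3, U=0, V=3, Y=0, X=4, W=1) weight 1/392
  (Z=4, U=0, V=2, Y=0, X=2, W=0) weight 1/420
  … 63 more
Group by Z:
  weight(Z=3) = 1/14
  weight(Z=4) = 1/14
Total weight = 1/14 + 1/14 = 1/7
P(Z=3 | obs) = 1/14 / 1/7 = 1/2
P(Z=4 | obs) = 1/14 / 1/7 = 1/2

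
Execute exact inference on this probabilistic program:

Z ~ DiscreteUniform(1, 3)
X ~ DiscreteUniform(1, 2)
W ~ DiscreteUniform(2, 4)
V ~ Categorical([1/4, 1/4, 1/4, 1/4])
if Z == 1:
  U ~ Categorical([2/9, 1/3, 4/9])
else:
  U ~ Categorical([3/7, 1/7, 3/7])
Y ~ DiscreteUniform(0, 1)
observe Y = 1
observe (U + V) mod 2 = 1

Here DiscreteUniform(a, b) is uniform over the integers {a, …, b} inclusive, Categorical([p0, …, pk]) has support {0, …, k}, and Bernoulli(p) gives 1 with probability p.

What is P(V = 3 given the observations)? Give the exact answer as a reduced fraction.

P(V = 3 | obs) = 25/63

Enumerate traces; 108 have nonzero weight after conditioning:
  (Z=1, X=1, W=2, V=0, U=1, Y=1) weight 1/432
  (Z=1, X=1, W=2, V=1, U=0, Y=1) weight 1/648
  (Z=1, X=1, W=2, V=1, U=2, Y=1) weight 1/324
  (Z=1, X=1, W=2, V=2, U=1, Y=1) weight 1/432
  (Z=1, X=1, W=2, V=3, U=0, Y=1) weight 1/648
  (Z=1, X=1, W=2, V=3, U=2, Y=1) weight 1/324
  (Z=1, X=1, W=3, V=0, U=1, Y=1) weight 1/432
  (Z=1, X=1, W=3, V=1, U=0, Y=1) weight 1/648
  … 100 more
Group by V:
  weight(V=0) = 13/504
  weight(V=1) = 25/252
  weight(V=2) = 13/504
  weight(V=3) = 25/252
Total weight = 13/504 + 25/252 + 13/504 + 25/252 = 1/4
P(V=0 | obs) = 13/504 / 1/4 = 13/126
P(V=1 | obs) = 25/252 / 1/4 = 25/63
P(V=2 | obs) = 13/504 / 1/4 = 13/126
P(V=3 | obs) = 25/252 / 1/4 = 25/63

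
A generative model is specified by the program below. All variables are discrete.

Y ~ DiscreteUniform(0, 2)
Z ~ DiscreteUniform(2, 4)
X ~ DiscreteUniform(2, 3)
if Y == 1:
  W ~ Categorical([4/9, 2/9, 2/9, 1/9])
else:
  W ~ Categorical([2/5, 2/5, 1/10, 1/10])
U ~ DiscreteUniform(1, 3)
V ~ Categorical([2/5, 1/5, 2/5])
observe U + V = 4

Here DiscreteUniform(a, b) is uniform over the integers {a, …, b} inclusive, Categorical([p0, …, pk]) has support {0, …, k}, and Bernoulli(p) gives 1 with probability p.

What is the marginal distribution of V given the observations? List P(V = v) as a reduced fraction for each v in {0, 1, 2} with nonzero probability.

P(V=1) = 1/3, P(V=2) = 2/3

Enumerate traces; 144 have nonzero weight after conditioning:
  (Y=0, Z=2, X=2, W=0, U=2, V=2) weight 2/675
  (Y=0, Z=2, X=2, W=0, U=3, V=1) weight 1/675
  (Y=0, Z=2, X=2, W=1, U=2, V=2) weight 2/675
  (Y=0, Z=2, X=2, W=1, U=3, V=1) weight 1/675
  (Y=0, Z=2, X=2, W=2, U=2, V=2) weight 1/1350
  (Y=0, Z=2, X=2, W=2, U=3, V=1) weight 1/2700
  (Y=0, Z=2, X=2, W=3, U=2, V=2) weight 1/1350
  (Y=0, Z=2, X=2, W=3, U=3, V=1) weight 1/2700
  … 136 more
Group by V:
  weight(V=1) = 1/15
  weight(V=2) = 2/15
Total weight = 1/15 + 2/15 = 1/5
P(V=1 | obs) = 1/15 / 1/5 = 1/3
P(V=2 | obs) = 2/15 / 1/5 = 2/3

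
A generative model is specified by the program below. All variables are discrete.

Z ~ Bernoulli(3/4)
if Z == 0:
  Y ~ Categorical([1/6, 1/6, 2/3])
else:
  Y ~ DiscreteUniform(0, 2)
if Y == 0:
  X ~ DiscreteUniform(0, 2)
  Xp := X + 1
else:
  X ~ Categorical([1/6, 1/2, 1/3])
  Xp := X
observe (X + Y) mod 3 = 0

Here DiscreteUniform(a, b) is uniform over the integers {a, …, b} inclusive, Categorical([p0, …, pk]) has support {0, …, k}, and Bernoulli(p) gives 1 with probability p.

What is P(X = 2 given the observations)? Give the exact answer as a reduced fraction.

Enumerate traces; 6 have nonzero weight after conditioning:
  (Z=0, Y=0, X=0) weight 1/72
  (Z=0, Y=1, X=2) weight 1/72
  (Z=0, Y=2, X=1) weight 1/12
  (Z=1, Y=0, X=0) weight 1/12
  (Z=1, Y=1, X=2) weight 1/12
  (Z=1, Y=2, X=1) weight 1/8
Group by X:
  weight(X=0) = 7/72
  weight(X=1) = 5/24
  weight(X=2) = 7/72
Total weight = 7/72 + 5/24 + 7/72 = 29/72
P(X=0 | obs) = 7/72 / 29/72 = 7/29
P(X=1 | obs) = 5/24 / 29/72 = 15/29
P(X=2 | obs) = 7/72 / 29/72 = 7/29

P(X = 2 | obs) = 7/29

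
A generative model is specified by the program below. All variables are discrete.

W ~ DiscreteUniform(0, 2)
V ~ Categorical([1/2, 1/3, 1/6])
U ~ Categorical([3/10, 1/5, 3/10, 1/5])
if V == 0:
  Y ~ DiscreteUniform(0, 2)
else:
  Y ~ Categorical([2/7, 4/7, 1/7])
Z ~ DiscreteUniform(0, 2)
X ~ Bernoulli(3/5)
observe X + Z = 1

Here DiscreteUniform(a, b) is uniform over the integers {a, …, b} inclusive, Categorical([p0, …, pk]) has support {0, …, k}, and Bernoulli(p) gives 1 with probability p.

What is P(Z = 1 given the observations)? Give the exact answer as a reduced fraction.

P(Z = 1 | obs) = 2/5

Enumerate traces; 216 have nonzero weight after conditioning:
  (W=0, V=0, U=0, Y=0, Z=0, X=1) weight 1/300
  (W=0, V=0, U=0, Y=0, Z=1, X=0) weight 1/450
  (W=0, V=0, U=0, Y=1, Z=0, X=1) weight 1/300
  (W=0, V=0, U=0, Y=1, Z=1, X=0) weight 1/450
  (W=0, V=0, U=0, Y=2, Z=0, X=1) weight 1/300
  (W=0, V=0, U=0, Y=2, Z=1, X=0) weight 1/450
  (W=0, V=0, U=1, Y=0, Z=0, X=1) weight 1/450
  (W=0, V=0, U=1, Y=0, Z=1, X=0) weight 1/675
  … 208 more
Group by Z:
  weight(Z=0) = 1/5
  weight(Z=1) = 2/15
Total weight = 1/5 + 2/15 = 1/3
P(Z=0 | obs) = 1/5 / 1/3 = 3/5
P(Z=1 | obs) = 2/15 / 1/3 = 2/5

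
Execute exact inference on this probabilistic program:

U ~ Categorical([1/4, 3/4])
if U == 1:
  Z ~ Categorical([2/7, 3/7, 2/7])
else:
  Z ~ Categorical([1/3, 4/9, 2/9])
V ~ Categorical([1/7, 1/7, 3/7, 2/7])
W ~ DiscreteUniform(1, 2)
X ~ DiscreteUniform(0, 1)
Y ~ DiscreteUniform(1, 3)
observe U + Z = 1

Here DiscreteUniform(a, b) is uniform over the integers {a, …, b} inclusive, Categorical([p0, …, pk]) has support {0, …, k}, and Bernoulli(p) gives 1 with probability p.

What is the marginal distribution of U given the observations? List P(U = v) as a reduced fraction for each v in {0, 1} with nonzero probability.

Enumerate traces; 96 have nonzero weight after conditioning:
  (U=0, Z=1, V=0, W=1, X=0, Y=1) weight 1/756
  (U=0, Z=1, V=0, W=1, X=0, Y=2) weight 1/756
  (U=0, Z=1, V=0, W=1, X=0, Y=3) weight 1/756
  (U=0, Z=1, V=0, W=1, X=1, Y=1) weight 1/756
  (U=0, Z=1, V=0, W=1, X=1, Y=2) weight 1/756
  (U=0, Z=1, V=0, W=1, X=1, Y=3) weight 1/756
  (U=0, Z=1, V=0, W=2, X=0, Y=1) weight 1/756
  (U=0, Z=1, V=0, W=2, X=0, Y=2) weight 1/756
  (U=1, Z=0, V=0, W=1, X=0, Y=1) weight 1/392
  … 87 more
Group by U:
  weight(U=0) = 1/9
  weight(U=1) = 3/14
Total weight = 1/9 + 3/14 = 41/126
P(U=0 | obs) = 1/9 / 41/126 = 14/41
P(U=1 | obs) = 3/14 / 41/126 = 27/41

P(U=0) = 14/41, P(U=1) = 27/41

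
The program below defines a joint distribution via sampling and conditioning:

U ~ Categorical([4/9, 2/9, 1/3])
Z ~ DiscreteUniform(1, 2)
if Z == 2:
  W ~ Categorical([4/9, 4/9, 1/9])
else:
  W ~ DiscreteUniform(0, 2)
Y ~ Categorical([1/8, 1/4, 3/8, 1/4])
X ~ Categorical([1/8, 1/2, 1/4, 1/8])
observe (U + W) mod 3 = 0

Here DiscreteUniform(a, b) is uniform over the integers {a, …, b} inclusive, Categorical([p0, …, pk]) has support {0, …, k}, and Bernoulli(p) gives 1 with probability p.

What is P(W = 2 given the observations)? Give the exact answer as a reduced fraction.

P(W = 2 | obs) = 8/57

Enumerate traces; 96 have nonzero weight after conditioning:
  (U=0, Z=1, W=0, Y=0, X=0) weight 1/864
  (U=0, Z=1, W=0, Y=0, X=1) weight 1/216
  (U=0, Z=1, W=0, Y=0, X=2) weight 1/432
  (U=0, Z=1, W=0, Y=0, X=3) weight 1/864
  (U=0, Z=1, W=0, Y=1, X=0) weight 1/432
  (U=0, Z=1, W=0, Y=1, X=1) weight 1/108
  (U=0, Z=1, W=0, Y=1, X=2) weight 1/216
  (U=0, Z=1, W=0, Y=1, X=3) weight 1/432
  (U=1, Z=1, W=2, Y=0, X=0) weight 1/1728
  (U=2, Z=1, W=1, Y=0, X=0) weight 1/1152
  … 86 more
Group by W:
  weight(W=0) = 14/81
  weight(W=1) = 7/54
  weight(W=2) = 4/81
Total weight = 14/81 + 7/54 + 4/81 = 19/54
P(W=0 | obs) = 14/81 / 19/54 = 28/57
P(W=1 | obs) = 7/54 / 19/54 = 7/19
P(W=2 | obs) = 4/81 / 19/54 = 8/57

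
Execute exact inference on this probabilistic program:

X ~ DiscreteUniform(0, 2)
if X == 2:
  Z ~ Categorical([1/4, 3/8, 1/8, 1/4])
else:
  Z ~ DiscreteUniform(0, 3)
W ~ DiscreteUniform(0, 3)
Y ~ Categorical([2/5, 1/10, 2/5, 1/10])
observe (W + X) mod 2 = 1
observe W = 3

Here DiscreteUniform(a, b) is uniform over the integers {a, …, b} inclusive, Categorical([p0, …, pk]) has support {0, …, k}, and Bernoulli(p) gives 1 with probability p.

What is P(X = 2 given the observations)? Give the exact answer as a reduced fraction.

P(X = 2 | obs) = 1/2

Enumerate traces; 32 have nonzero weight after conditioning:
  (X=0, Z=0, W=3, Y=0) weight 1/120
  (X=0, Z=0, W=3, Y=1) weight 1/480
  (X=0, Z=0, W=3, Y=2) weight 1/120
  (X=0, Z=0, W=3, Y=3) weight 1/480
  (X=0, Z=1, W=3, Y=0) weight 1/120
  (X=0, Z=1, W=3, Y=1) weight 1/480
  (X=0, Z=1, W=3, Y=2) weight 1/120
  (X=0, Z=1, W=3, Y=3) weight 1/480
  (X=2, Z=0, W=3, Y=0) weight 1/120
  … 23 more
Group by X:
  weight(X=0) = 1/12
  weight(X=2) = 1/12
Total weight = 1/12 + 1/12 = 1/6
P(X=0 | obs) = 1/12 / 1/6 = 1/2
P(X=2 | obs) = 1/12 / 1/6 = 1/2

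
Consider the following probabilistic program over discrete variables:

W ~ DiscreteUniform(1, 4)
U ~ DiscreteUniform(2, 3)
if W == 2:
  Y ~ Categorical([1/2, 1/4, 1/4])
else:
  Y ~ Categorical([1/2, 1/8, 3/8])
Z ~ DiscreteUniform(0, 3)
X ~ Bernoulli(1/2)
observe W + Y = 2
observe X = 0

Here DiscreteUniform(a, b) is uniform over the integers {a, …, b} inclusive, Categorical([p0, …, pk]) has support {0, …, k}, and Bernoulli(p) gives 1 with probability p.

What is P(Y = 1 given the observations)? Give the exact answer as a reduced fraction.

P(Y = 1 | obs) = 1/5

Enumerate traces; 16 have nonzero weight after conditioning:
  (W=1, U=2, Y=1, Z=0, X=0) weight 1/512
  (W=1, U=2, Y=1, Z=1, X=0) weight 1/512
  (W=1, U=2, Y=1, Z=2, X=0) weight 1/512
  (W=1, U=2, Y=1, Z=3, X=0) weight 1/512
  (W=1, U=3, Y=1, Z=0, X=0) weight 1/512
  (W=1, U=3, Y=1, Z=1, X=0) weight 1/512
  (W=1, U=3, Y=1, Z=2, X=0) weight 1/512
  (W=1, U=3, Y=1, Z=3, X=0) weight 1/512
  (W=2, U=2, Y=0, Z=0, X=0) weight 1/128
  … 7 more
Group by Y:
  weight(Y=0) = 1/16
  weight(Y=1) = 1/64
Total weight = 1/16 + 1/64 = 5/64
P(Y=0 | obs) = 1/16 / 5/64 = 4/5
P(Y=1 | obs) = 1/64 / 5/64 = 1/5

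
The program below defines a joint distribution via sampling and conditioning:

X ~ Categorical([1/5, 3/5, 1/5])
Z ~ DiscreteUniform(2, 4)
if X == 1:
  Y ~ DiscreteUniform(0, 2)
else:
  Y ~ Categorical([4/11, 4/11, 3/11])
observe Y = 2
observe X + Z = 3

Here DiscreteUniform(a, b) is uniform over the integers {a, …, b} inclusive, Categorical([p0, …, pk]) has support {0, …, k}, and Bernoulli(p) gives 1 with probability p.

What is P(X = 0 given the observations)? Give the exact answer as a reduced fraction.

Enumerate traces; 2 have nonzero weight after conditioning:
  (X=0, Z=3, Y=2) weight 1/55
  (X=1, Z=2, Y=2) weight 1/15
Group by X:
  weight(X=0) = 1/55
  weight(X=1) = 1/15
Total weight = 1/55 + 1/15 = 14/165
P(X=0 | obs) = 1/55 / 14/165 = 3/14
P(X=1 | obs) = 1/15 / 14/165 = 11/14

P(X = 0 | obs) = 3/14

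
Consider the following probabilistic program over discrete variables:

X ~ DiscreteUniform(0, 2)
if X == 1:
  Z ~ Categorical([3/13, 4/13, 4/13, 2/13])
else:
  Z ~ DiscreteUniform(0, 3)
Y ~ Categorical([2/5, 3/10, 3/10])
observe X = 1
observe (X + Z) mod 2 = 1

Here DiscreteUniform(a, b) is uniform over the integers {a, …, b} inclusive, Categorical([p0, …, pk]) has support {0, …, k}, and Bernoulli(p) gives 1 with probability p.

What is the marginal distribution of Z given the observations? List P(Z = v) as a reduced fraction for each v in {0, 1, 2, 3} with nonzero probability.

Enumerate traces; 6 have nonzero weight after conditioning:
  (X=1, Z=0, Y=0) weight 2/65
  (X=1, Z=0, Y=1) weight 3/130
  (X=1, Z=0, Y=2) weight 3/130
  (X=1, Z=2, Y=0) weight 8/195
  (X=1, Z=2, Y=1) weight 2/65
  (X=1, Z=2, Y=2) weight 2/65
Group by Z:
  weight(Z=0) = 1/13
  weight(Z=2) = 4/39
Total weight = 1/13 + 4/39 = 7/39
P(Z=0 | obs) = 1/13 / 7/39 = 3/7
P(Z=2 | obs) = 4/39 / 7/39 = 4/7

P(Z=0) = 3/7, P(Z=2) = 4/7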